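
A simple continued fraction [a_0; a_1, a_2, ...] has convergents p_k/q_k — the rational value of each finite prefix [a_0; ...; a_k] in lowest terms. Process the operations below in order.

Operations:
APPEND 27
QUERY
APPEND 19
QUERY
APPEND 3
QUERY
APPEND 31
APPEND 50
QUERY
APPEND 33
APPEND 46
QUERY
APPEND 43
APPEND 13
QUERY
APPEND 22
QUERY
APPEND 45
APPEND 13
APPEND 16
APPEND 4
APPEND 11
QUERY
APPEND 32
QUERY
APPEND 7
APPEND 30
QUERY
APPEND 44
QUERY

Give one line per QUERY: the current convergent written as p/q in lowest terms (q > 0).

APPEND 27: p_0 = 27·1 + 0 = 27, q_0 = 27·0 + 1 = 1 → 27/1
APPEND 19: p_1 = 19·27 + 1 = 514, q_1 = 19·1 + 0 = 19 → 514/19
APPEND 3: p_2 = 3·514 + 27 = 1569, q_2 = 3·19 + 1 = 58 → 1569/58
APPEND 31: p_3 = 31·1569 + 514 = 49153, q_3 = 31·58 + 19 = 1817 → 49153/1817
APPEND 50: p_4 = 50·49153 + 1569 = 2459219, q_4 = 50·1817 + 58 = 90908 → 2459219/90908
APPEND 33: p_5 = 33·2459219 + 49153 = 81203380, q_5 = 33·90908 + 1817 = 3001781 → 81203380/3001781
APPEND 46: p_6 = 46·81203380 + 2459219 = 3737814699, q_6 = 46·3001781 + 90908 = 138172834 → 3737814699/138172834
APPEND 43: p_7 = 43·3737814699 + 81203380 = 160807235437, q_7 = 43·138172834 + 3001781 = 5944433643 → 160807235437/5944433643
APPEND 13: p_8 = 13·160807235437 + 3737814699 = 2094231875380, q_8 = 13·5944433643 + 138172834 = 77415810193 → 2094231875380/77415810193
APPEND 22: p_9 = 22·2094231875380 + 160807235437 = 46233908493797, q_9 = 22·77415810193 + 5944433643 = 1709092257889 → 46233908493797/1709092257889
APPEND 45: p_10 = 45·46233908493797 + 2094231875380 = 2082620114096245, q_10 = 45·1709092257889 + 77415810193 = 76986567415198 → 2082620114096245/76986567415198
APPEND 13: p_11 = 13·2082620114096245 + 46233908493797 = 27120295391744982, q_11 = 13·76986567415198 + 1709092257889 = 1002534468655463 → 27120295391744982/1002534468655463
APPEND 16: p_12 = 16·27120295391744982 + 2082620114096245 = 436007346382015957, q_12 = 16·1002534468655463 + 76986567415198 = 16117538065902606 → 436007346382015957/16117538065902606
APPEND 4: p_13 = 4·436007346382015957 + 27120295391744982 = 1771149680919808810, q_13 = 4·16117538065902606 + 1002534468655463 = 65472686732265887 → 1771149680919808810/65472686732265887
APPEND 11: p_14 = 11·1771149680919808810 + 436007346382015957 = 19918653836499912867, q_14 = 11·65472686732265887 + 16117538065902606 = 736317092120827363 → 19918653836499912867/736317092120827363
APPEND 32: p_15 = 32·19918653836499912867 + 1771149680919808810 = 639168072448917020554, q_15 = 32·736317092120827363 + 65472686732265887 = 23627619634598741503 → 639168072448917020554/23627619634598741503
APPEND 7: p_16 = 7·639168072448917020554 + 19918653836499912867 = 4494095160978919056745, q_16 = 7·23627619634598741503 + 736317092120827363 = 166129654534312017884 → 4494095160978919056745/166129654534312017884
APPEND 30: p_17 = 30·4494095160978919056745 + 639168072448917020554 = 135462022901816488722904, q_17 = 30·166129654534312017884 + 23627619634598741503 = 5007517255663959278023 → 135462022901816488722904/5007517255663959278023
APPEND 44: p_18 = 44·135462022901816488722904 + 4494095160978919056745 = 5964823102840904422864521, q_18 = 44·5007517255663959278023 + 166129654534312017884 = 220496888903748520250896 → 5964823102840904422864521/220496888903748520250896

27/1
514/19
1569/58
2459219/90908
3737814699/138172834
2094231875380/77415810193
46233908493797/1709092257889
19918653836499912867/736317092120827363
639168072448917020554/23627619634598741503
135462022901816488722904/5007517255663959278023
5964823102840904422864521/220496888903748520250896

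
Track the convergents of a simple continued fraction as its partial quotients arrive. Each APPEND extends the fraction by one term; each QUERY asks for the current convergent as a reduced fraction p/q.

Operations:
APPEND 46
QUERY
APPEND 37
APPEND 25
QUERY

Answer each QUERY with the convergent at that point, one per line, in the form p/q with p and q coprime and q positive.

46/1
42621/926

APPEND 46: p_0 = 46·1 + 0 = 46, q_0 = 46·0 + 1 = 1 → 46/1
APPEND 37: p_1 = 37·46 + 1 = 1703, q_1 = 37·1 + 0 = 37 → 1703/37
APPEND 25: p_2 = 25·1703 + 46 = 42621, q_2 = 25·37 + 1 = 926 → 42621/926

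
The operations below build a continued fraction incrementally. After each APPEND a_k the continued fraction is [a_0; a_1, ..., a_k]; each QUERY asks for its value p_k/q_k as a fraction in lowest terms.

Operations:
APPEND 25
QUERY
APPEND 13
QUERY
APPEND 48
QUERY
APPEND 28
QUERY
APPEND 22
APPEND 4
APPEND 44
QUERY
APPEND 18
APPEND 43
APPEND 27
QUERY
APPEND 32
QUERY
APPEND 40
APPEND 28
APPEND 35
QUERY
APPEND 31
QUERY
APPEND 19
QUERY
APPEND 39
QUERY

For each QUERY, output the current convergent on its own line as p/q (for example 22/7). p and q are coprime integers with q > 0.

APPEND 25: p_0 = 25·1 + 0 = 25, q_0 = 25·0 + 1 = 1 → 25/1
APPEND 13: p_1 = 13·25 + 1 = 326, q_1 = 13·1 + 0 = 13 → 326/13
APPEND 48: p_2 = 48·326 + 25 = 15673, q_2 = 48·13 + 1 = 625 → 15673/625
APPEND 28: p_3 = 28·15673 + 326 = 439170, q_3 = 28·625 + 13 = 17513 → 439170/17513
APPEND 22: p_4 = 22·439170 + 15673 = 9677413, q_4 = 22·17513 + 625 = 385911 → 9677413/385911
APPEND 4: p_5 = 4·9677413 + 439170 = 39148822, q_5 = 4·385911 + 17513 = 1561157 → 39148822/1561157
APPEND 44: p_6 = 44·39148822 + 9677413 = 1732225581, q_6 = 44·1561157 + 385911 = 69076819 → 1732225581/69076819
APPEND 18: p_7 = 18·1732225581 + 39148822 = 31219209280, q_7 = 18·69076819 + 1561157 = 1244943899 → 31219209280/1244943899
APPEND 43: p_8 = 43·31219209280 + 1732225581 = 1344158224621, q_8 = 43·1244943899 + 69076819 = 53601664476 → 1344158224621/53601664476
APPEND 27: p_9 = 27·1344158224621 + 31219209280 = 36323491274047, q_9 = 27·53601664476 + 1244943899 = 1448489884751 → 36323491274047/1448489884751
APPEND 32: p_10 = 32·36323491274047 + 1344158224621 = 1163695878994125, q_10 = 32·1448489884751 + 53601664476 = 46405277976508 → 1163695878994125/46405277976508
APPEND 40: p_11 = 40·1163695878994125 + 36323491274047 = 46584158651039047, q_11 = 40·46405277976508 + 1448489884751 = 1857659608945071 → 46584158651039047/1857659608945071
APPEND 28: p_12 = 28·46584158651039047 + 1163695878994125 = 1305520138108087441, q_12 = 28·1857659608945071 + 46405277976508 = 52060874328438496 → 1305520138108087441/52060874328438496
APPEND 35: p_13 = 35·1305520138108087441 + 46584158651039047 = 45739788992434099482, q_13 = 35·52060874328438496 + 1857659608945071 = 1823988261104292431 → 45739788992434099482/1823988261104292431
APPEND 31: p_14 = 31·45739788992434099482 + 1305520138108087441 = 1419238978903565171383, q_14 = 31·1823988261104292431 + 52060874328438496 = 56595696968561503857 → 1419238978903565171383/56595696968561503857
APPEND 19: p_15 = 19·1419238978903565171383 + 45739788992434099482 = 27011280388160172355759, q_15 = 19·56595696968561503857 + 1823988261104292431 = 1077142230663772865714 → 27011280388160172355759/1077142230663772865714
APPEND 39: p_16 = 39·27011280388160172355759 + 1419238978903565171383 = 1054859174117150287045984, q_16 = 39·1077142230663772865714 + 56595696968561503857 = 42065142692855703266703 → 1054859174117150287045984/42065142692855703266703

25/1
326/13
15673/625
439170/17513
1732225581/69076819
36323491274047/1448489884751
1163695878994125/46405277976508
45739788992434099482/1823988261104292431
1419238978903565171383/56595696968561503857
27011280388160172355759/1077142230663772865714
1054859174117150287045984/42065142692855703266703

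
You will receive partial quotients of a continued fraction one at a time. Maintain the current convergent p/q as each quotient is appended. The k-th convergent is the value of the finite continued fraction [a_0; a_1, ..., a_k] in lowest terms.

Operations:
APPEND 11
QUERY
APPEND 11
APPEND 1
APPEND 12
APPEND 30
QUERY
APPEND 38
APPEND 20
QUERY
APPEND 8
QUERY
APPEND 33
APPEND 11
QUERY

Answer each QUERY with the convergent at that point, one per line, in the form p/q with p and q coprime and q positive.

11/1
51673/4662
39357513/3550882
316825396/28584367
115757376787/10443769290

APPEND 11: p_0 = 11·1 + 0 = 11, q_0 = 11·0 + 1 = 1 → 11/1
APPEND 11: p_1 = 11·11 + 1 = 122, q_1 = 11·1 + 0 = 11 → 122/11
APPEND 1: p_2 = 1·122 + 11 = 133, q_2 = 1·11 + 1 = 12 → 133/12
APPEND 12: p_3 = 12·133 + 122 = 1718, q_3 = 12·12 + 11 = 155 → 1718/155
APPEND 30: p_4 = 30·1718 + 133 = 51673, q_4 = 30·155 + 12 = 4662 → 51673/4662
APPEND 38: p_5 = 38·51673 + 1718 = 1965292, q_5 = 38·4662 + 155 = 177311 → 1965292/177311
APPEND 20: p_6 = 20·1965292 + 51673 = 39357513, q_6 = 20·177311 + 4662 = 3550882 → 39357513/3550882
APPEND 8: p_7 = 8·39357513 + 1965292 = 316825396, q_7 = 8·3550882 + 177311 = 28584367 → 316825396/28584367
APPEND 33: p_8 = 33·316825396 + 39357513 = 10494595581, q_8 = 33·28584367 + 3550882 = 946834993 → 10494595581/946834993
APPEND 11: p_9 = 11·10494595581 + 316825396 = 115757376787, q_9 = 11·946834993 + 28584367 = 10443769290 → 115757376787/10443769290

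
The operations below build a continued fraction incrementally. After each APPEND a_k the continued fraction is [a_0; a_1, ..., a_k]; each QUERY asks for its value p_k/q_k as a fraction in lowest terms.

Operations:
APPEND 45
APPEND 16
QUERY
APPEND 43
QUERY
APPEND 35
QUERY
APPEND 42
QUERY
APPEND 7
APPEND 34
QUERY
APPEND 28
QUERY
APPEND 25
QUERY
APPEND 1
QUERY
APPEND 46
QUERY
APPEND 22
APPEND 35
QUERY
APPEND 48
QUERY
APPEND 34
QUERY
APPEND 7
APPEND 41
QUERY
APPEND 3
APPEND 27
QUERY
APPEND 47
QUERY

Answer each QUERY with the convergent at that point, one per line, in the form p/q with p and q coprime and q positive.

721/16
31048/689
1087401/24131
45701890/1014191
10959723344/243212103
307193254263/6817062352
7690791079919/170669770903
7997984334182/177486833255
375598070452291/8335064100633
289866041770412731/6432546460751968
13921841160514095672/308945779013141645
473632465499249665579/10510589032907567898
136976945551364981609304/3039716418416918362069
11322001960902620559340503/251251589173440190846795
532548352348176916495586278/11818017723475949091002503

APPEND 45: p_0 = 45·1 + 0 = 45, q_0 = 45·0 + 1 = 1 → 45/1
APPEND 16: p_1 = 16·45 + 1 = 721, q_1 = 16·1 + 0 = 16 → 721/16
APPEND 43: p_2 = 43·721 + 45 = 31048, q_2 = 43·16 + 1 = 689 → 31048/689
APPEND 35: p_3 = 35·31048 + 721 = 1087401, q_3 = 35·689 + 16 = 24131 → 1087401/24131
APPEND 42: p_4 = 42·1087401 + 31048 = 45701890, q_4 = 42·24131 + 689 = 1014191 → 45701890/1014191
APPEND 7: p_5 = 7·45701890 + 1087401 = 321000631, q_5 = 7·1014191 + 24131 = 7123468 → 321000631/7123468
APPEND 34: p_6 = 34·321000631 + 45701890 = 10959723344, q_6 = 34·7123468 + 1014191 = 243212103 → 10959723344/243212103
APPEND 28: p_7 = 28·10959723344 + 321000631 = 307193254263, q_7 = 28·243212103 + 7123468 = 6817062352 → 307193254263/6817062352
APPEND 25: p_8 = 25·307193254263 + 10959723344 = 7690791079919, q_8 = 25·6817062352 + 243212103 = 170669770903 → 7690791079919/170669770903
APPEND 1: p_9 = 1·7690791079919 + 307193254263 = 7997984334182, q_9 = 1·170669770903 + 6817062352 = 177486833255 → 7997984334182/177486833255
APPEND 46: p_10 = 46·7997984334182 + 7690791079919 = 375598070452291, q_10 = 46·177486833255 + 170669770903 = 8335064100633 → 375598070452291/8335064100633
APPEND 22: p_11 = 22·375598070452291 + 7997984334182 = 8271155534284584, q_11 = 22·8335064100633 + 177486833255 = 183548897047181 → 8271155534284584/183548897047181
APPEND 35: p_12 = 35·8271155534284584 + 375598070452291 = 289866041770412731, q_12 = 35·183548897047181 + 8335064100633 = 6432546460751968 → 289866041770412731/6432546460751968
APPEND 48: p_13 = 48·289866041770412731 + 8271155534284584 = 13921841160514095672, q_13 = 48·6432546460751968 + 183548897047181 = 308945779013141645 → 13921841160514095672/308945779013141645
APPEND 34: p_14 = 34·13921841160514095672 + 289866041770412731 = 473632465499249665579, q_14 = 34·308945779013141645 + 6432546460751968 = 10510589032907567898 → 473632465499249665579/10510589032907567898
APPEND 7: p_15 = 7·473632465499249665579 + 13921841160514095672 = 3329349099655261754725, q_15 = 7·10510589032907567898 + 308945779013141645 = 73883069009366116931 → 3329349099655261754725/73883069009366116931
APPEND 41: p_16 = 41·3329349099655261754725 + 473632465499249665579 = 136976945551364981609304, q_16 = 41·73883069009366116931 + 10510589032907567898 = 3039716418416918362069 → 136976945551364981609304/3039716418416918362069
APPEND 3: p_17 = 3·136976945551364981609304 + 3329349099655261754725 = 414260185753750206582637, q_17 = 3·3039716418416918362069 + 73883069009366116931 = 9193032324260121203138 → 414260185753750206582637/9193032324260121203138
APPEND 27: p_18 = 27·414260185753750206582637 + 136976945551364981609304 = 11322001960902620559340503, q_18 = 27·9193032324260121203138 + 3039716418416918362069 = 251251589173440190846795 → 11322001960902620559340503/251251589173440190846795
APPEND 47: p_19 = 47·11322001960902620559340503 + 414260185753750206582637 = 532548352348176916495586278, q_19 = 47·251251589173440190846795 + 9193032324260121203138 = 11818017723475949091002503 → 532548352348176916495586278/11818017723475949091002503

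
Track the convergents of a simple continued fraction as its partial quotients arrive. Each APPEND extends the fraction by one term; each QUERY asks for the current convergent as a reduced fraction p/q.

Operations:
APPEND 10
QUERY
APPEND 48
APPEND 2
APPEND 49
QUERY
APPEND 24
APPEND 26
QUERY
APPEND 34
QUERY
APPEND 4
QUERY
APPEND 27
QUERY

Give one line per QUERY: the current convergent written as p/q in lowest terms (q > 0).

10/1
48109/4801
30093397/3003147
1024331086/102222319
4127417741/411892423
112464610093/11223317740

APPEND 10: p_0 = 10·1 + 0 = 10, q_0 = 10·0 + 1 = 1 → 10/1
APPEND 48: p_1 = 48·10 + 1 = 481, q_1 = 48·1 + 0 = 48 → 481/48
APPEND 2: p_2 = 2·481 + 10 = 972, q_2 = 2·48 + 1 = 97 → 972/97
APPEND 49: p_3 = 49·972 + 481 = 48109, q_3 = 49·97 + 48 = 4801 → 48109/4801
APPEND 24: p_4 = 24·48109 + 972 = 1155588, q_4 = 24·4801 + 97 = 115321 → 1155588/115321
APPEND 26: p_5 = 26·1155588 + 48109 = 30093397, q_5 = 26·115321 + 4801 = 3003147 → 30093397/3003147
APPEND 34: p_6 = 34·30093397 + 1155588 = 1024331086, q_6 = 34·3003147 + 115321 = 102222319 → 1024331086/102222319
APPEND 4: p_7 = 4·1024331086 + 30093397 = 4127417741, q_7 = 4·102222319 + 3003147 = 411892423 → 4127417741/411892423
APPEND 27: p_8 = 27·4127417741 + 1024331086 = 112464610093, q_8 = 27·411892423 + 102222319 = 11223317740 → 112464610093/11223317740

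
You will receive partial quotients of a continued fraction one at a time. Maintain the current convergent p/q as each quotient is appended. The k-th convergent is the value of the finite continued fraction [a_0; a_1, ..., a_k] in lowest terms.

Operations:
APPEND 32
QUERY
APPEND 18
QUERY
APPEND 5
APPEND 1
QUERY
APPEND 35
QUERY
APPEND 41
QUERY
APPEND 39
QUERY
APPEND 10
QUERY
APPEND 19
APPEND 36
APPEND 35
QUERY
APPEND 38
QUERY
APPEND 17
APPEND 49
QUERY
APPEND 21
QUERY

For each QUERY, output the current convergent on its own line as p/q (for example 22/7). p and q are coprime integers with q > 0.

APPEND 32: p_0 = 32·1 + 0 = 32, q_0 = 32·0 + 1 = 1 → 32/1
APPEND 18: p_1 = 18·32 + 1 = 577, q_1 = 18·1 + 0 = 18 → 577/18
APPEND 5: p_2 = 5·577 + 32 = 2917, q_2 = 5·18 + 1 = 91 → 2917/91
APPEND 1: p_3 = 1·2917 + 577 = 3494, q_3 = 1·91 + 18 = 109 → 3494/109
APPEND 35: p_4 = 35·3494 + 2917 = 125207, q_4 = 35·109 + 91 = 3906 → 125207/3906
APPEND 41: p_5 = 41·125207 + 3494 = 5136981, q_5 = 41·3906 + 109 = 160255 → 5136981/160255
APPEND 39: p_6 = 39·5136981 + 125207 = 200467466, q_6 = 39·160255 + 3906 = 6253851 → 200467466/6253851
APPEND 10: p_7 = 10·200467466 + 5136981 = 2009811641, q_7 = 10·6253851 + 160255 = 62698765 → 2009811641/62698765
APPEND 19: p_8 = 19·2009811641 + 200467466 = 38386888645, q_8 = 19·62698765 + 6253851 = 1197530386 → 38386888645/1197530386
APPEND 36: p_9 = 36·38386888645 + 2009811641 = 1383937802861, q_9 = 36·1197530386 + 62698765 = 43173792661 → 1383937802861/43173792661
APPEND 35: p_10 = 35·1383937802861 + 38386888645 = 48476209988780, q_10 = 35·43173792661 + 1197530386 = 1512280273521 → 48476209988780/1512280273521
APPEND 38: p_11 = 38·48476209988780 + 1383937802861 = 1843479917376501, q_11 = 38·1512280273521 + 43173792661 = 57509824186459 → 1843479917376501/57509824186459
APPEND 17: p_12 = 17·1843479917376501 + 48476209988780 = 31387634805389297, q_12 = 17·57509824186459 + 1512280273521 = 979179291443324 → 31387634805389297/979179291443324
APPEND 49: p_13 = 49·31387634805389297 + 1843479917376501 = 1539837585381452054, q_13 = 49·979179291443324 + 57509824186459 = 48037295104909335 → 1539837585381452054/48037295104909335
APPEND 21: p_14 = 21·1539837585381452054 + 31387634805389297 = 32367976927815882431, q_14 = 21·48037295104909335 + 979179291443324 = 1009762376494539359 → 32367976927815882431/1009762376494539359

32/1
577/18
3494/109
125207/3906
5136981/160255
200467466/6253851
2009811641/62698765
48476209988780/1512280273521
1843479917376501/57509824186459
1539837585381452054/48037295104909335
32367976927815882431/1009762376494539359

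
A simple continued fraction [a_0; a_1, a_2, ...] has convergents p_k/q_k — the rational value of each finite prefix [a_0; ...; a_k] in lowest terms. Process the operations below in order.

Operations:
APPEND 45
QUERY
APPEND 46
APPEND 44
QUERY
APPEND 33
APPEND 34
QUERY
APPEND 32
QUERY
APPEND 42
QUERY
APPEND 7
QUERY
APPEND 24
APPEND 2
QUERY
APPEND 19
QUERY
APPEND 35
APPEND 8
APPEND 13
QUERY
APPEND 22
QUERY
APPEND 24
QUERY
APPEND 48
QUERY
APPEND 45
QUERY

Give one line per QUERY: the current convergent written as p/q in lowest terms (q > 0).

45/1
91169/2025
102453201/2275639
3281513080/72887319
137926002561/3063543037
968763531007/21517688578
47745265024465/1060493826396
930548286211564/20668870770433
3436875332375816857/76338147253128484
75873123342813616058/1685255676205929489
1824391835559902602249/40522474376195436220
87646681230218138524010/1946764025733586868049
3945925047195376136182699/87644903632387604498425

APPEND 45: p_0 = 45·1 + 0 = 45, q_0 = 45·0 + 1 = 1 → 45/1
APPEND 46: p_1 = 46·45 + 1 = 2071, q_1 = 46·1 + 0 = 46 → 2071/46
APPEND 44: p_2 = 44·2071 + 45 = 91169, q_2 = 44·46 + 1 = 2025 → 91169/2025
APPEND 33: p_3 = 33·91169 + 2071 = 3010648, q_3 = 33·2025 + 46 = 66871 → 3010648/66871
APPEND 34: p_4 = 34·3010648 + 91169 = 102453201, q_4 = 34·66871 + 2025 = 2275639 → 102453201/2275639
APPEND 32: p_5 = 32·102453201 + 3010648 = 3281513080, q_5 = 32·2275639 + 66871 = 72887319 → 3281513080/72887319
APPEND 42: p_6 = 42·3281513080 + 102453201 = 137926002561, q_6 = 42·72887319 + 2275639 = 3063543037 → 137926002561/3063543037
APPEND 7: p_7 = 7·137926002561 + 3281513080 = 968763531007, q_7 = 7·3063543037 + 72887319 = 21517688578 → 968763531007/21517688578
APPEND 24: p_8 = 24·968763531007 + 137926002561 = 23388250746729, q_8 = 24·21517688578 + 3063543037 = 519488068909 → 23388250746729/519488068909
APPEND 2: p_9 = 2·23388250746729 + 968763531007 = 47745265024465, q_9 = 2·519488068909 + 21517688578 = 1060493826396 → 47745265024465/1060493826396
APPEND 19: p_10 = 19·47745265024465 + 23388250746729 = 930548286211564, q_10 = 19·1060493826396 + 519488068909 = 20668870770433 → 930548286211564/20668870770433
APPEND 35: p_11 = 35·930548286211564 + 47745265024465 = 32616935282429205, q_11 = 35·20668870770433 + 1060493826396 = 724470970791551 → 32616935282429205/724470970791551
APPEND 8: p_12 = 8·32616935282429205 + 930548286211564 = 261866030545645204, q_12 = 8·724470970791551 + 20668870770433 = 5816436637102841 → 261866030545645204/5816436637102841
APPEND 13: p_13 = 13·261866030545645204 + 32616935282429205 = 3436875332375816857, q_13 = 13·5816436637102841 + 724470970791551 = 76338147253128484 → 3436875332375816857/76338147253128484
APPEND 22: p_14 = 22·3436875332375816857 + 261866030545645204 = 75873123342813616058, q_14 = 22·76338147253128484 + 5816436637102841 = 1685255676205929489 → 75873123342813616058/1685255676205929489
APPEND 24: p_15 = 24·75873123342813616058 + 3436875332375816857 = 1824391835559902602249, q_15 = 24·1685255676205929489 + 76338147253128484 = 40522474376195436220 → 1824391835559902602249/40522474376195436220
APPEND 48: p_16 = 48·1824391835559902602249 + 75873123342813616058 = 87646681230218138524010, q_16 = 48·40522474376195436220 + 1685255676205929489 = 1946764025733586868049 → 87646681230218138524010/1946764025733586868049
APPEND 45: p_17 = 45·87646681230218138524010 + 1824391835559902602249 = 3945925047195376136182699, q_17 = 45·1946764025733586868049 + 40522474376195436220 = 87644903632387604498425 → 3945925047195376136182699/87644903632387604498425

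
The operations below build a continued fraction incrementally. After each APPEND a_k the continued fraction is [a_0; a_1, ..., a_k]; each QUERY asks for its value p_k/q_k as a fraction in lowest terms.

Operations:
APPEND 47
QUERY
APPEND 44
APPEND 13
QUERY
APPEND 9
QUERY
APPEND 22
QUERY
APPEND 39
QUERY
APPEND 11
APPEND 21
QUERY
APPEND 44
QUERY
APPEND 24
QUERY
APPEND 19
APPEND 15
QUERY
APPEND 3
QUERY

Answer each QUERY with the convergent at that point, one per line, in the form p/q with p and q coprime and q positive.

APPEND 47: p_0 = 47·1 + 0 = 47, q_0 = 47·0 + 1 = 1 → 47/1
APPEND 44: p_1 = 44·47 + 1 = 2069, q_1 = 44·1 + 0 = 44 → 2069/44
APPEND 13: p_2 = 13·2069 + 47 = 26944, q_2 = 13·44 + 1 = 573 → 26944/573
APPEND 9: p_3 = 9·26944 + 2069 = 244565, q_3 = 9·573 + 44 = 5201 → 244565/5201
APPEND 22: p_4 = 22·244565 + 26944 = 5407374, q_4 = 22·5201 + 573 = 114995 → 5407374/114995
APPEND 39: p_5 = 39·5407374 + 244565 = 211132151, q_5 = 39·114995 + 5201 = 4490006 → 211132151/4490006
APPEND 11: p_6 = 11·211132151 + 5407374 = 2327861035, q_6 = 11·4490006 + 114995 = 49505061 → 2327861035/49505061
APPEND 21: p_7 = 21·2327861035 + 211132151 = 49096213886, q_7 = 21·49505061 + 4490006 = 1044096287 → 49096213886/1044096287
APPEND 44: p_8 = 44·49096213886 + 2327861035 = 2162561272019, q_8 = 44·1044096287 + 49505061 = 45989741689 → 2162561272019/45989741689
APPEND 24: p_9 = 24·2162561272019 + 49096213886 = 51950566742342, q_9 = 24·45989741689 + 1044096287 = 1104797896823 → 51950566742342/1104797896823
APPEND 19: p_10 = 19·51950566742342 + 2162561272019 = 989223329376517, q_10 = 19·1104797896823 + 45989741689 = 21037149781326 → 989223329376517/21037149781326
APPEND 15: p_11 = 15·989223329376517 + 51950566742342 = 14890300507390097, q_11 = 15·21037149781326 + 1104797896823 = 316662044616713 → 14890300507390097/316662044616713
APPEND 3: p_12 = 3·14890300507390097 + 989223329376517 = 45660124851546808, q_12 = 3·316662044616713 + 21037149781326 = 971023283631465 → 45660124851546808/971023283631465

47/1
26944/573
244565/5201
5407374/114995
211132151/4490006
49096213886/1044096287
2162561272019/45989741689
51950566742342/1104797896823
14890300507390097/316662044616713
45660124851546808/971023283631465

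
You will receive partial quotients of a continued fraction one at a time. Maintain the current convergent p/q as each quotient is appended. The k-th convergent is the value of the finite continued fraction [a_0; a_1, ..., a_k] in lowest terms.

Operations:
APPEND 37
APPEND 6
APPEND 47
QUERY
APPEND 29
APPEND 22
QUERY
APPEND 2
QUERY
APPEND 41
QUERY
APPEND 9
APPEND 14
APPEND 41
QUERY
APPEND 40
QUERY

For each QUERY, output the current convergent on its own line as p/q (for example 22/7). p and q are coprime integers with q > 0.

10518/283
6725908/180969
13757061/370151
570765409/15357160
2985022683419/80315783385
119473587142557/3214586876834

APPEND 37: p_0 = 37·1 + 0 = 37, q_0 = 37·0 + 1 = 1 → 37/1
APPEND 6: p_1 = 6·37 + 1 = 223, q_1 = 6·1 + 0 = 6 → 223/6
APPEND 47: p_2 = 47·223 + 37 = 10518, q_2 = 47·6 + 1 = 283 → 10518/283
APPEND 29: p_3 = 29·10518 + 223 = 305245, q_3 = 29·283 + 6 = 8213 → 305245/8213
APPEND 22: p_4 = 22·305245 + 10518 = 6725908, q_4 = 22·8213 + 283 = 180969 → 6725908/180969
APPEND 2: p_5 = 2·6725908 + 305245 = 13757061, q_5 = 2·180969 + 8213 = 370151 → 13757061/370151
APPEND 41: p_6 = 41·13757061 + 6725908 = 570765409, q_6 = 41·370151 + 180969 = 15357160 → 570765409/15357160
APPEND 9: p_7 = 9·570765409 + 13757061 = 5150645742, q_7 = 9·15357160 + 370151 = 138584591 → 5150645742/138584591
APPEND 14: p_8 = 14·5150645742 + 570765409 = 72679805797, q_8 = 14·138584591 + 15357160 = 1955541434 → 72679805797/1955541434
APPEND 41: p_9 = 41·72679805797 + 5150645742 = 2985022683419, q_9 = 41·1955541434 + 138584591 = 80315783385 → 2985022683419/80315783385
APPEND 40: p_10 = 40·2985022683419 + 72679805797 = 119473587142557, q_10 = 40·80315783385 + 1955541434 = 3214586876834 → 119473587142557/3214586876834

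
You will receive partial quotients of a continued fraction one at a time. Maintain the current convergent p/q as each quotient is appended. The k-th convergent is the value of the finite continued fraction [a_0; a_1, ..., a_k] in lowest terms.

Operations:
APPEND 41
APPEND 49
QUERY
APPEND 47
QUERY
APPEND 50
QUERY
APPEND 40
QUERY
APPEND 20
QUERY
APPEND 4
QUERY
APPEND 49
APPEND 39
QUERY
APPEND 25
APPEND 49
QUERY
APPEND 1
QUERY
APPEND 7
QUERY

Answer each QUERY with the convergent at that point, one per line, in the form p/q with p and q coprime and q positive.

2010/49
94511/2304
4727560/115249
189196911/4612264
3788665780/92360529
15343860031/374054380
29485218344692/718794035191
36185903943150043/882144117376467
36923790039574642/900132389281391
294652434220172537/7183070842346204

APPEND 41: p_0 = 41·1 + 0 = 41, q_0 = 41·0 + 1 = 1 → 41/1
APPEND 49: p_1 = 49·41 + 1 = 2010, q_1 = 49·1 + 0 = 49 → 2010/49
APPEND 47: p_2 = 47·2010 + 41 = 94511, q_2 = 47·49 + 1 = 2304 → 94511/2304
APPEND 50: p_3 = 50·94511 + 2010 = 4727560, q_3 = 50·2304 + 49 = 115249 → 4727560/115249
APPEND 40: p_4 = 40·4727560 + 94511 = 189196911, q_4 = 40·115249 + 2304 = 4612264 → 189196911/4612264
APPEND 20: p_5 = 20·189196911 + 4727560 = 3788665780, q_5 = 20·4612264 + 115249 = 92360529 → 3788665780/92360529
APPEND 4: p_6 = 4·3788665780 + 189196911 = 15343860031, q_6 = 4·92360529 + 4612264 = 374054380 → 15343860031/374054380
APPEND 49: p_7 = 49·15343860031 + 3788665780 = 755637807299, q_7 = 49·374054380 + 92360529 = 18421025149 → 755637807299/18421025149
APPEND 39: p_8 = 39·755637807299 + 15343860031 = 29485218344692, q_8 = 39·18421025149 + 374054380 = 718794035191 → 29485218344692/718794035191
APPEND 25: p_9 = 25·29485218344692 + 755637807299 = 737886096424599, q_9 = 25·718794035191 + 18421025149 = 17988271904924 → 737886096424599/17988271904924
APPEND 49: p_10 = 49·737886096424599 + 29485218344692 = 36185903943150043, q_10 = 49·17988271904924 + 718794035191 = 882144117376467 → 36185903943150043/882144117376467
APPEND 1: p_11 = 1·36185903943150043 + 737886096424599 = 36923790039574642, q_11 = 1·882144117376467 + 17988271904924 = 900132389281391 → 36923790039574642/900132389281391
APPEND 7: p_12 = 7·36923790039574642 + 36185903943150043 = 294652434220172537, q_12 = 7·900132389281391 + 882144117376467 = 7183070842346204 → 294652434220172537/7183070842346204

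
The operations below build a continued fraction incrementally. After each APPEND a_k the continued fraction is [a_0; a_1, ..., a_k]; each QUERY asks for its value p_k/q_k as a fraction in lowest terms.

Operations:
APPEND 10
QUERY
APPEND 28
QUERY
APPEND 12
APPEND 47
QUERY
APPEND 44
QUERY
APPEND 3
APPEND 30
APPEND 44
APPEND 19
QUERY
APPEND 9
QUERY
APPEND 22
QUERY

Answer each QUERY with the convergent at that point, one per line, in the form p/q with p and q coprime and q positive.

APPEND 10: p_0 = 10·1 + 0 = 10, q_0 = 10·0 + 1 = 1 → 10/1
APPEND 28: p_1 = 28·10 + 1 = 281, q_1 = 28·1 + 0 = 28 → 281/28
APPEND 12: p_2 = 12·281 + 10 = 3382, q_2 = 12·28 + 1 = 337 → 3382/337
APPEND 47: p_3 = 47·3382 + 281 = 159235, q_3 = 47·337 + 28 = 15867 → 159235/15867
APPEND 44: p_4 = 44·159235 + 3382 = 7009722, q_4 = 44·15867 + 337 = 698485 → 7009722/698485
APPEND 3: p_5 = 3·7009722 + 159235 = 21188401, q_5 = 3·698485 + 15867 = 2111322 → 21188401/2111322
APPEND 30: p_6 = 30·21188401 + 7009722 = 642661752, q_6 = 30·2111322 + 698485 = 64038145 → 642661752/64038145
APPEND 44: p_7 = 44·642661752 + 21188401 = 28298305489, q_7 = 44·64038145 + 2111322 = 2819789702 → 28298305489/2819789702
APPEND 19: p_8 = 19·28298305489 + 642661752 = 538310466043, q_8 = 19·2819789702 + 64038145 = 53640042483 → 538310466043/53640042483
APPEND 9: p_9 = 9·538310466043 + 28298305489 = 4873092499876, q_9 = 9·53640042483 + 2819789702 = 485580172049 → 4873092499876/485580172049
APPEND 22: p_10 = 22·4873092499876 + 538310466043 = 107746345463315, q_10 = 22·485580172049 + 53640042483 = 10736403827561 → 107746345463315/10736403827561

10/1
281/28
159235/15867
7009722/698485
538310466043/53640042483
4873092499876/485580172049
107746345463315/10736403827561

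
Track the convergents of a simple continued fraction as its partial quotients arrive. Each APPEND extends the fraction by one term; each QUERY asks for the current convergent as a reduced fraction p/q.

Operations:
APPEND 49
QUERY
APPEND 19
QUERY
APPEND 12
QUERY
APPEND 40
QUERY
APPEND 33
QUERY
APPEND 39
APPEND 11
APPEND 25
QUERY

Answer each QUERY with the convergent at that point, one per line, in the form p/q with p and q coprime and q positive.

APPEND 49: p_0 = 49·1 + 0 = 49, q_0 = 49·0 + 1 = 1 → 49/1
APPEND 19: p_1 = 19·49 + 1 = 932, q_1 = 19·1 + 0 = 19 → 932/19
APPEND 12: p_2 = 12·932 + 49 = 11233, q_2 = 12·19 + 1 = 229 → 11233/229
APPEND 40: p_3 = 40·11233 + 932 = 450252, q_3 = 40·229 + 19 = 9179 → 450252/9179
APPEND 33: p_4 = 33·450252 + 11233 = 14869549, q_4 = 33·9179 + 229 = 303136 → 14869549/303136
APPEND 39: p_5 = 39·14869549 + 450252 = 580362663, q_5 = 39·303136 + 9179 = 11831483 → 580362663/11831483
APPEND 11: p_6 = 11·580362663 + 14869549 = 6398858842, q_6 = 11·11831483 + 303136 = 130449449 → 6398858842/130449449
APPEND 25: p_7 = 25·6398858842 + 580362663 = 160551833713, q_7 = 25·130449449 + 11831483 = 3273067708 → 160551833713/3273067708

49/1
932/19
11233/229
450252/9179
14869549/303136
160551833713/3273067708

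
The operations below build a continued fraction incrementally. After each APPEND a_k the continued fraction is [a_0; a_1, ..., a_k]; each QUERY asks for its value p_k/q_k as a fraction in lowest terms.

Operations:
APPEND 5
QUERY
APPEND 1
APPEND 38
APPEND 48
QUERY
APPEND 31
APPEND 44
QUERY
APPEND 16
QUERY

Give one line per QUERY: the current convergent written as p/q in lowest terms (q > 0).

APPEND 5: p_0 = 5·1 + 0 = 5, q_0 = 5·0 + 1 = 1 → 5/1
APPEND 1: p_1 = 1·5 + 1 = 6, q_1 = 1·1 + 0 = 1 → 6/1
APPEND 38: p_2 = 38·6 + 5 = 233, q_2 = 38·1 + 1 = 39 → 233/39
APPEND 48: p_3 = 48·233 + 6 = 11190, q_3 = 48·39 + 1 = 1873 → 11190/1873
APPEND 31: p_4 = 31·11190 + 233 = 347123, q_4 = 31·1873 + 39 = 58102 → 347123/58102
APPEND 44: p_5 = 44·347123 + 11190 = 15284602, q_5 = 44·58102 + 1873 = 2558361 → 15284602/2558361
APPEND 16: p_6 = 16·15284602 + 347123 = 244900755, q_6 = 16·2558361 + 58102 = 40991878 → 244900755/40991878

5/1
11190/1873
15284602/2558361
244900755/40991878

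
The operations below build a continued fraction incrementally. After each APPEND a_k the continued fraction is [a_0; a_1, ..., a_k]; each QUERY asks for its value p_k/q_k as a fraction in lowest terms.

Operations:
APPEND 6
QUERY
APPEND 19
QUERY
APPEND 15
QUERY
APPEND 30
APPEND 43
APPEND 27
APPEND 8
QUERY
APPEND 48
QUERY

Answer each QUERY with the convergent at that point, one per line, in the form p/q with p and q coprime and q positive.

APPEND 6: p_0 = 6·1 + 0 = 6, q_0 = 6·0 + 1 = 1 → 6/1
APPEND 19: p_1 = 19·6 + 1 = 115, q_1 = 19·1 + 0 = 19 → 115/19
APPEND 15: p_2 = 15·115 + 6 = 1731, q_2 = 15·19 + 1 = 286 → 1731/286
APPEND 30: p_3 = 30·1731 + 115 = 52045, q_3 = 30·286 + 19 = 8599 → 52045/8599
APPEND 43: p_4 = 43·52045 + 1731 = 2239666, q_4 = 43·8599 + 286 = 370043 → 2239666/370043
APPEND 27: p_5 = 27·2239666 + 52045 = 60523027, q_5 = 27·370043 + 8599 = 9999760 → 60523027/9999760
APPEND 8: p_6 = 8·60523027 + 2239666 = 486423882, q_6 = 8·9999760 + 370043 = 80368123 → 486423882/80368123
APPEND 48: p_7 = 48·486423882 + 60523027 = 23408869363, q_7 = 48·80368123 + 9999760 = 3867669664 → 23408869363/3867669664

6/1
115/19
1731/286
486423882/80368123
23408869363/3867669664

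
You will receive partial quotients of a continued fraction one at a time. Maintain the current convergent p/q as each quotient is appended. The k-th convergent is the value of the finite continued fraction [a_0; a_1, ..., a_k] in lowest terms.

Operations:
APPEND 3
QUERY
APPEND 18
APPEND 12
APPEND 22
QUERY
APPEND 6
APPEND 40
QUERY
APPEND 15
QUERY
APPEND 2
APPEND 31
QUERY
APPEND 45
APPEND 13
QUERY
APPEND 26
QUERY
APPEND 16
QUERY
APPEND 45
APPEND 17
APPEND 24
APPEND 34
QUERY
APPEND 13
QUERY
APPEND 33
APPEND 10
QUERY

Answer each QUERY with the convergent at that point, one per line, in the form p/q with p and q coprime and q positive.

3/1
14641/4792
3555001/1163552
53413524/17482249
3475257043/1137451799
2037935593835/667016418864
53142822388694/17393648349469
852323093812939/278965390010368
535446505065852694090/175251667119754042423
6976533763566320651847/2283419839731478556192
2314587140791110662702257/757564483622316942523782

APPEND 3: p_0 = 3·1 + 0 = 3, q_0 = 3·0 + 1 = 1 → 3/1
APPEND 18: p_1 = 18·3 + 1 = 55, q_1 = 18·1 + 0 = 18 → 55/18
APPEND 12: p_2 = 12·55 + 3 = 663, q_2 = 12·18 + 1 = 217 → 663/217
APPEND 22: p_3 = 22·663 + 55 = 14641, q_3 = 22·217 + 18 = 4792 → 14641/4792
APPEND 6: p_4 = 6·14641 + 663 = 88509, q_4 = 6·4792 + 217 = 28969 → 88509/28969
APPEND 40: p_5 = 40·88509 + 14641 = 3555001, q_5 = 40·28969 + 4792 = 1163552 → 3555001/1163552
APPEND 15: p_6 = 15·3555001 + 88509 = 53413524, q_6 = 15·1163552 + 28969 = 17482249 → 53413524/17482249
APPEND 2: p_7 = 2·53413524 + 3555001 = 110382049, q_7 = 2·17482249 + 1163552 = 36128050 → 110382049/36128050
APPEND 31: p_8 = 31·110382049 + 53413524 = 3475257043, q_8 = 31·36128050 + 17482249 = 1137451799 → 3475257043/1137451799
APPEND 45: p_9 = 45·3475257043 + 110382049 = 156496948984, q_9 = 45·1137451799 + 36128050 = 51221459005 → 156496948984/51221459005
APPEND 13: p_10 = 13·156496948984 + 3475257043 = 2037935593835, q_10 = 13·51221459005 + 1137451799 = 667016418864 → 2037935593835/667016418864
APPEND 26: p_11 = 26·2037935593835 + 156496948984 = 53142822388694, q_11 = 26·667016418864 + 51221459005 = 17393648349469 → 53142822388694/17393648349469
APPEND 16: p_12 = 16·53142822388694 + 2037935593835 = 852323093812939, q_12 = 16·17393648349469 + 667016418864 = 278965390010368 → 852323093812939/278965390010368
APPEND 45: p_13 = 45·852323093812939 + 53142822388694 = 38407682043970949, q_13 = 45·278965390010368 + 17393648349469 = 12570836198816029 → 38407682043970949/12570836198816029
APPEND 17: p_14 = 17·38407682043970949 + 852323093812939 = 653782917841319072, q_14 = 17·12570836198816029 + 278965390010368 = 213983180769882861 → 653782917841319072/213983180769882861
APPEND 24: p_15 = 24·653782917841319072 + 38407682043970949 = 15729197710235628677, q_15 = 24·213983180769882861 + 12570836198816029 = 5148167174676004693 → 15729197710235628677/5148167174676004693
APPEND 34: p_16 = 34·15729197710235628677 + 653782917841319072 = 535446505065852694090, q_16 = 34·5148167174676004693 + 213983180769882861 = 175251667119754042423 → 535446505065852694090/175251667119754042423
APPEND 13: p_17 = 13·535446505065852694090 + 15729197710235628677 = 6976533763566320651847, q_17 = 13·175251667119754042423 + 5148167174676004693 = 2283419839731478556192 → 6976533763566320651847/2283419839731478556192
APPEND 33: p_18 = 33·6976533763566320651847 + 535446505065852694090 = 230761060702754434205041, q_18 = 33·2283419839731478556192 + 175251667119754042423 = 75528106378258546396759 → 230761060702754434205041/75528106378258546396759
APPEND 10: p_19 = 10·230761060702754434205041 + 6976533763566320651847 = 2314587140791110662702257, q_19 = 10·75528106378258546396759 + 2283419839731478556192 = 757564483622316942523782 → 2314587140791110662702257/757564483622316942523782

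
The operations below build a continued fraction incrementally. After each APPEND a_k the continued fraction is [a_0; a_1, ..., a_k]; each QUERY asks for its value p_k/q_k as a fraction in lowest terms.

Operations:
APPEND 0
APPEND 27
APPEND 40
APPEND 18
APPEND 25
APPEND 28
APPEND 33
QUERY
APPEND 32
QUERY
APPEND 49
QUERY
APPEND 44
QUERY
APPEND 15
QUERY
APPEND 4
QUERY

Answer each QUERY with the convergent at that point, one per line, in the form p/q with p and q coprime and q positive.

16733918/452233555
535991917/14485163013
26280337851/710225221192
1156870857361/31264394895461
17379343198266/469676148653107
70674243650425/1909968989507889

APPEND 0: p_0 = 0·1 + 0 = 0, q_0 = 0·0 + 1 = 1 → 0/1
APPEND 27: p_1 = 27·0 + 1 = 1, q_1 = 27·1 + 0 = 27 → 1/27
APPEND 40: p_2 = 40·1 + 0 = 40, q_2 = 40·27 + 1 = 1081 → 40/1081
APPEND 18: p_3 = 18·40 + 1 = 721, q_3 = 18·1081 + 27 = 19485 → 721/19485
APPEND 25: p_4 = 25·721 + 40 = 18065, q_4 = 25·19485 + 1081 = 488206 → 18065/488206
APPEND 28: p_5 = 28·18065 + 721 = 506541, q_5 = 28·488206 + 19485 = 13689253 → 506541/13689253
APPEND 33: p_6 = 33·506541 + 18065 = 16733918, q_6 = 33·13689253 + 488206 = 452233555 → 16733918/452233555
APPEND 32: p_7 = 32·16733918 + 506541 = 535991917, q_7 = 32·452233555 + 13689253 = 14485163013 → 535991917/14485163013
APPEND 49: p_8 = 49·535991917 + 16733918 = 26280337851, q_8 = 49·14485163013 + 452233555 = 710225221192 → 26280337851/710225221192
APPEND 44: p_9 = 44·26280337851 + 535991917 = 1156870857361, q_9 = 44·710225221192 + 14485163013 = 31264394895461 → 1156870857361/31264394895461
APPEND 15: p_10 = 15·1156870857361 + 26280337851 = 17379343198266, q_10 = 15·31264394895461 + 710225221192 = 469676148653107 → 17379343198266/469676148653107
APPEND 4: p_11 = 4·17379343198266 + 1156870857361 = 70674243650425, q_11 = 4·469676148653107 + 31264394895461 = 1909968989507889 → 70674243650425/1909968989507889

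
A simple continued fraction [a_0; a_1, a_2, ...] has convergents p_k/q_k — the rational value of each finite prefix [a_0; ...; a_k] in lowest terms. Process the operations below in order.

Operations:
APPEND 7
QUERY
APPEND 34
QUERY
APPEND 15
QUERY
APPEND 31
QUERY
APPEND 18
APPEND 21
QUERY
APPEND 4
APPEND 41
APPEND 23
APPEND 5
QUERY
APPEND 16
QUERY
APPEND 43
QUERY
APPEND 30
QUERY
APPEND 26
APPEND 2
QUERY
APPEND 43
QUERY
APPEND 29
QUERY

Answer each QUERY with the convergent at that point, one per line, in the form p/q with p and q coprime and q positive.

7/1
239/34
3592/511
111591/15875
42368421/6027356
821359173390/116847029581
13304603950739/1892720629124
572919329055167/81503834081913
17200884475605749/2447007743086514
912792715865215031/129854418051749068
39697882697899050974/5647443681379541201
1152151390954937693277/163905721178058443897

APPEND 7: p_0 = 7·1 + 0 = 7, q_0 = 7·0 + 1 = 1 → 7/1
APPEND 34: p_1 = 34·7 + 1 = 239, q_1 = 34·1 + 0 = 34 → 239/34
APPEND 15: p_2 = 15·239 + 7 = 3592, q_2 = 15·34 + 1 = 511 → 3592/511
APPEND 31: p_3 = 31·3592 + 239 = 111591, q_3 = 31·511 + 34 = 15875 → 111591/15875
APPEND 18: p_4 = 18·111591 + 3592 = 2012230, q_4 = 18·15875 + 511 = 286261 → 2012230/286261
APPEND 21: p_5 = 21·2012230 + 111591 = 42368421, q_5 = 21·286261 + 15875 = 6027356 → 42368421/6027356
APPEND 4: p_6 = 4·42368421 + 2012230 = 171485914, q_6 = 4·6027356 + 286261 = 24395685 → 171485914/24395685
APPEND 41: p_7 = 41·171485914 + 42368421 = 7073290895, q_7 = 41·24395685 + 6027356 = 1006250441 → 7073290895/1006250441
APPEND 23: p_8 = 23·7073290895 + 171485914 = 162857176499, q_8 = 23·1006250441 + 24395685 = 23168155828 → 162857176499/23168155828
APPEND 5: p_9 = 5·162857176499 + 7073290895 = 821359173390, q_9 = 5·23168155828 + 1006250441 = 116847029581 → 821359173390/116847029581
APPEND 16: p_10 = 16·821359173390 + 162857176499 = 13304603950739, q_10 = 16·116847029581 + 23168155828 = 1892720629124 → 13304603950739/1892720629124
APPEND 43: p_11 = 43·13304603950739 + 821359173390 = 572919329055167, q_11 = 43·1892720629124 + 116847029581 = 81503834081913 → 572919329055167/81503834081913
APPEND 30: p_12 = 30·572919329055167 + 13304603950739 = 17200884475605749, q_12 = 30·81503834081913 + 1892720629124 = 2447007743086514 → 17200884475605749/2447007743086514
APPEND 26: p_13 = 26·17200884475605749 + 572919329055167 = 447795915694804641, q_13 = 26·2447007743086514 + 81503834081913 = 63703705154331277 → 447795915694804641/63703705154331277
APPEND 2: p_14 = 2·447795915694804641 + 17200884475605749 = 912792715865215031, q_14 = 2·63703705154331277 + 2447007743086514 = 129854418051749068 → 912792715865215031/129854418051749068
APPEND 43: p_15 = 43·912792715865215031 + 447795915694804641 = 39697882697899050974, q_15 = 43·129854418051749068 + 63703705154331277 = 5647443681379541201 → 39697882697899050974/5647443681379541201
APPEND 29: p_16 = 29·39697882697899050974 + 912792715865215031 = 1152151390954937693277, q_16 = 29·5647443681379541201 + 129854418051749068 = 163905721178058443897 → 1152151390954937693277/163905721178058443897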